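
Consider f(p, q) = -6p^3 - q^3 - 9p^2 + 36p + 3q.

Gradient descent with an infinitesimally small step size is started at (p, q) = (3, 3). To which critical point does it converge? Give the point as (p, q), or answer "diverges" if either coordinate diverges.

f is separable, so gradient descent decouples: p follows -∂f/∂p, q follows -∂f/∂q.
∂f/∂p = -18(p - 1)(p + 2); at p=3 this is -180, so p increases.
∂f/∂q = -3(q - 1)(q + 1); at q=3 this is -24, so q increases.
The p-coordinate has no critical point in that direction and runs off to infinity.

diverges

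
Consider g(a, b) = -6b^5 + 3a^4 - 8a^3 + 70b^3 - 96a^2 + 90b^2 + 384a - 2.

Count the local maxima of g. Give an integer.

2

g separates as a function of a plus a function of b, so ∇g=0 decouples.
∂g/∂a = 12(a - 4)(a - 2)(a + 4) = 0 at a ∈ {-4, 2, 4}; ∂g/∂b = -30b(b - 3)(b + 1)(b + 2) = 0 at b ∈ {-2, -1, 0, 3}.
The Hessian is diagonal: diag(g_aa, g_bb). Second derivatives: g_aa(-4)=576, g_aa(2)=-144, g_aa(4)=192; g_bb(-2)=300, g_bb(-1)=-120, g_bb(0)=180, g_bb(3)=-1800.
Local maxima occur where both diagonal entries negative: (2, -1), (2, 3). Count: 2.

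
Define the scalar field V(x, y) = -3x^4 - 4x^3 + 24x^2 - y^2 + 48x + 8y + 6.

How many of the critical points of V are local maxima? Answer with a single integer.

2

V separates as a function of x plus a function of y, so ∇V=0 decouples.
∂V/∂x = -12(x - 2)(x + 1)(x + 2) = 0 at x ∈ {-2, -1, 2}; ∂V/∂y = -2(y - 4) = 0 at y ∈ {4}.
The Hessian is diagonal: diag(V_xx, V_yy). Second derivatives: V_xx(-2)=-48, V_xx(-1)=36, V_xx(2)=-144; V_yy(4)=-2.
Local maxima occur where both diagonal entries negative: (-2, 4), (2, 4). Count: 2.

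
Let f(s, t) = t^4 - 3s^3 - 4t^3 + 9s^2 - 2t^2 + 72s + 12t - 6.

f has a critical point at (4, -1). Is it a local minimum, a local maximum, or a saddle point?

saddle point

The mixed partial ∂²f/∂s∂t is 0, so the Hessian at any point is diag(f_ss, f_tt) = diag(18(-s + 1), 4(3t^2 - 6t - 1)).
At (4, -1): H = diag(-54, 32).
The eigenvalues have opposite signs, so H is indefinite: a saddle point.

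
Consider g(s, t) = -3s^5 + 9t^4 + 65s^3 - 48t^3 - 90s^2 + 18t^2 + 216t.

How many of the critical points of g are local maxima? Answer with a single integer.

g separates as a function of s plus a function of t, so ∇g=0 decouples.
∂g/∂s = -15s(s - 3)(s - 1)(s + 4) = 0 at s ∈ {-4, 0, 1, 3}; ∂g/∂t = 36(t - 3)(t - 2)(t + 1) = 0 at t ∈ {-1, 2, 3}.
The Hessian is diagonal: diag(g_ss, g_tt). Second derivatives: g_ss(-4)=2100, g_ss(0)=-180, g_ss(1)=150, g_ss(3)=-630; g_tt(-1)=432, g_tt(2)=-108, g_tt(3)=144.
Local maxima occur where both diagonal entries negative: (0, 2), (3, 2). Count: 2.

2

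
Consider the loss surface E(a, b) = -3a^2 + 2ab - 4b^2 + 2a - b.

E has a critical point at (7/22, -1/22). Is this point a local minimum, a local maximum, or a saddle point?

The Hessian of E is constant: H = [[-6, 2], [2, -8]].
det(H) = (-6)·(-8) − 2² = 44.
det(H) > 0 and tr(H) = -14 < 0, so H is negative definite and the point is a local maximum.

local maximum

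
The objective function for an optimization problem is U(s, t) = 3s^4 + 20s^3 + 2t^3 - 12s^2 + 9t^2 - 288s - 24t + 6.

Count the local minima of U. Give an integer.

2

U separates as a function of s plus a function of t, so ∇U=0 decouples.
∂U/∂s = 12(s - 2)(s + 3)(s + 4) = 0 at s ∈ {-4, -3, 2}; ∂U/∂t = 6(t - 1)(t + 4) = 0 at t ∈ {-4, 1}.
The Hessian is diagonal: diag(U_ss, U_tt). Second derivatives: U_ss(-4)=72, U_ss(-3)=-60, U_ss(2)=360; U_tt(-4)=-30, U_tt(1)=30.
Local minima occur where both diagonal entries positive: (-4, 1), (2, 1). Count: 2.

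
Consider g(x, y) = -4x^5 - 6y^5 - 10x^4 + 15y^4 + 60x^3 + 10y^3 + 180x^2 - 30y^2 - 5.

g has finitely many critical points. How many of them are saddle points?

8

g separates as a function of x plus a function of y, so ∇g=0 decouples.
∂g/∂x = -20x(x - 3)(x + 2)(x + 3) = 0 at x ∈ {-3, -2, 0, 3}; ∂g/∂y = -30y(y - 2)(y - 1)(y + 1) = 0 at y ∈ {-1, 0, 1, 2}.
The Hessian is diagonal: diag(g_xx, g_yy). Second derivatives: g_xx(-3)=360, g_xx(-2)=-200, g_xx(0)=360, g_xx(3)=-1800; g_yy(-1)=180, g_yy(0)=-60, g_yy(1)=60, g_yy(2)=-180.
Saddle points occur where the two diagonal entries have opposite signs: (-3, 0), (-3, 2), (-2, -1), (-2, 1), (0, 0), (0, 2), (3, -1), (3, 1). Count: 8.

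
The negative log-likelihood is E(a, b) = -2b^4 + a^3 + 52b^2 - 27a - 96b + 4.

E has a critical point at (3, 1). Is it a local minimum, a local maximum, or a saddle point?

The mixed partial ∂²E/∂a∂b is 0, so the Hessian at any point is diag(E_aa, E_bb) = diag(6a, 8(-3b^2 + 13)).
At (3, 1): H = diag(18, 80).
Both eigenvalues are positive, so H is positive definite: a local minimum.

local minimum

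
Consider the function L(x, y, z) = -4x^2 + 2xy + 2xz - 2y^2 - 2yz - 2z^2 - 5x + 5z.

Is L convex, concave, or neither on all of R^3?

concave

L is quadratic, so its Hessian is the constant matrix H = [[-8, 2, 2], [2, -4, -2], [2, -2, -4]].
Leading principal minors: -8, 28, -80.
Signs alternate −, +, − ⇒ H ≺ 0 ⇒ concave.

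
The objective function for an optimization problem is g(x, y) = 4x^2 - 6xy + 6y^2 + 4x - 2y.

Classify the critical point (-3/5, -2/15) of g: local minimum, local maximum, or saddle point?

The Hessian of g is constant: H = [[8, -6], [-6, 12]].
det(H) = 8·12 − (-6)² = 60.
det(H) > 0 and tr(H) = 20 > 0, so H is positive definite and the point is a local minimum.

local minimum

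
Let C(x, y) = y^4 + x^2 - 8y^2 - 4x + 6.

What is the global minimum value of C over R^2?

C(x,y) separates as P(x) + Q(y) + 6, so its minimum is min P + min Q + 6.
P'(x) = 2x - 4 vanishes at x ∈ {2}; Q'(y) = 4y(y - 2)(y + 2) vanishes at y ∈ {-2, 0, 2}.
Local minima of P (where P''>0): P(2)=-4. Local minima of Q: Q(-2)=-16, Q(2)=-16.
So the global minimum of C is P(2) + Q(-2) + 6 = -4 − 16 + 6 = -14, attained at (2, -2).

-14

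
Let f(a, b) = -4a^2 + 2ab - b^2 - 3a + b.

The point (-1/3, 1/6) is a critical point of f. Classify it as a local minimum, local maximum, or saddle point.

local maximum

The Hessian of f is constant: H = [[-8, 2], [2, -2]].
det(H) = (-8)·(-2) − 2² = 12.
det(H) > 0 and tr(H) = -10 < 0, so H is negative definite and the point is a local maximum.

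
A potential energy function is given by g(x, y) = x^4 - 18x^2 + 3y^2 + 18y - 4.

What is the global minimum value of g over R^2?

g(x,y) separates as P(x) + Q(y) − 4, so its minimum is min P + min Q − 4.
P'(x) = 4x(x - 3)(x + 3) vanishes at x ∈ {-3, 0, 3}; Q'(y) = 6y + 18 vanishes at y ∈ {-3}.
Local minima of P (where P''>0): P(-3)=-81, P(3)=-81. Local minima of Q: Q(-3)=-27.
So the global minimum of g is P(-3) + Q(-3) − 4 = -81 − 27 − 4 = -112, attained at (-3, -3).

-112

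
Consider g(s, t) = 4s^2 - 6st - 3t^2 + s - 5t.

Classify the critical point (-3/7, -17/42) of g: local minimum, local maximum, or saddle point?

The Hessian of g is constant: H = [[8, -6], [-6, -6]].
det(H) = 8·(-6) − (-6)² = -84.
Since det(H) < 0, H is indefinite and the critical point is a saddle point.

saddle point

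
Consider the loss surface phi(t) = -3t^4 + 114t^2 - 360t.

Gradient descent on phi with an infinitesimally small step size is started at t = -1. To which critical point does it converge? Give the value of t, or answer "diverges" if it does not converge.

2

phi'(t) = -12(t - 3)(t - 2)(t + 5), so phi'(-1) = -576.
Gradient descent moves in the -phi' direction, i.e. t is increasing.
The nearest critical point in that direction is t = 2, where phi'' = 84 > 0 (a local minimum). The iterate converges there.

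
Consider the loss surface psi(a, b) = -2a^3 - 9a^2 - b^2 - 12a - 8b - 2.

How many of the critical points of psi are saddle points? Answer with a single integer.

1

psi separates as a function of a plus a function of b, so ∇psi=0 decouples.
∂psi/∂a = -6(a + 1)(a + 2) = 0 at a ∈ {-2, -1}; ∂psi/∂b = -2(b + 4) = 0 at b ∈ {-4}.
The Hessian is diagonal: diag(psi_aa, psi_bb). Second derivatives: psi_aa(-2)=6, psi_aa(-1)=-6; psi_bb(-4)=-2.
Saddle points occur where the two diagonal entries have opposite signs: (-2, -4). Count: 1.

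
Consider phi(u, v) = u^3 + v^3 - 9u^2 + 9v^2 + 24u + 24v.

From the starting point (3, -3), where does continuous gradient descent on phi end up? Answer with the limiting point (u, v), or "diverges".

phi is separable, so gradient descent decouples: u follows -∂phi/∂u, v follows -∂phi/∂v.
∂phi/∂u = 3(u - 4)(u - 2); at u=3 this is -3, so u increases.
∂phi/∂v = 3(v + 2)(v + 4); at v=-3 this is -3, so v increases.
u converges to its nearest critical value 4 (a local min of the u-part); v converges to -2. The iterate converges to (4, -2).

(4, -2)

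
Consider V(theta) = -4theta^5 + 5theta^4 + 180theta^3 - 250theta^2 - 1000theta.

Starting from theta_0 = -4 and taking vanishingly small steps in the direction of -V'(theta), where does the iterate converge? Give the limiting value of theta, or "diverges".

V'(theta) = -20(theta - 5)(theta - 2)(theta + 1)(theta + 5), so V'(-4) = 3240.
Gradient descent moves in the -V' direction, i.e. theta is decreasing.
The nearest critical point in that direction is theta = -5, where V'' = 5600 > 0 (a local minimum). The iterate converges there.

-5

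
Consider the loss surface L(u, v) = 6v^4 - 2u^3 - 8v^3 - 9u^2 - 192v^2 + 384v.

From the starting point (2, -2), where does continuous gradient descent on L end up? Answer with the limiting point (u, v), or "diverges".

diverges

L is separable, so gradient descent decouples: u follows -∂L/∂u, v follows -∂L/∂v.
∂L/∂u = -6u(u + 3); at u=2 this is -60, so u increases.
∂L/∂v = 24(v - 4)(v - 1)(v + 4); at v=-2 this is 864, so v decreases.
The u-coordinate has no critical point in that direction and runs off to infinity.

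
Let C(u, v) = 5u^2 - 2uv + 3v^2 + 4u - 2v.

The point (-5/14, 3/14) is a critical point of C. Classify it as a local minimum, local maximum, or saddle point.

local minimum

The Hessian of C is constant: H = [[10, -2], [-2, 6]].
det(H) = 10·6 − (-2)² = 56.
det(H) > 0 and tr(H) = 16 > 0, so H is positive definite and the point is a local minimum.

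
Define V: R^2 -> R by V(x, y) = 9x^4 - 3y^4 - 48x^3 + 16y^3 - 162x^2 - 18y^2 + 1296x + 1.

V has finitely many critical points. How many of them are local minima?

V separates as a function of x plus a function of y, so ∇V=0 decouples.
∂V/∂x = 36(x - 4)(x - 3)(x + 3) = 0 at x ∈ {-3, 3, 4}; ∂V/∂y = -12y(y - 3)(y - 1) = 0 at y ∈ {0, 1, 3}.
The Hessian is diagonal: diag(V_xx, V_yy). Second derivatives: V_xx(-3)=1512, V_xx(3)=-216, V_xx(4)=252; V_yy(0)=-36, V_yy(1)=24, V_yy(3)=-72.
Local minima occur where both diagonal entries positive: (-3, 1), (4, 1). Count: 2.

2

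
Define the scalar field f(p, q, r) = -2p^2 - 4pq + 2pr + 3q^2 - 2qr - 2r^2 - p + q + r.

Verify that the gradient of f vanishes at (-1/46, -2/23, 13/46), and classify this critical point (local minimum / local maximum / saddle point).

saddle point

∇f = (-4p - 4q + 2r - 1, -4p + 6q - 2r + 1, 2p - 2q - 4r + 1); substituting (-1/46, -2/23, 13/46) gives ∇f = (0, 0, 0), so (-1/46, -2/23, 13/46) is indeed a critical point.
The Hessian is constant: H = [[-4, -4, 2], [-4, 6, -2], [2, -2, -4]].
Leading principal minors: Δ₁ = -4, Δ₂ = -40, Δ₃ = 184.
The minors fit neither the all-positive nor the alternating-sign pattern, so H is indefinite: a saddle point.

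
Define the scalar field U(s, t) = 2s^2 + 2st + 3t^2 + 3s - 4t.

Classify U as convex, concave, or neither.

convex

U is quadratic, so its Hessian is the constant matrix H = [[4, 2], [2, 6]].
det(H) = 20, tr(H) = 10.
det(H) > 0 and tr(H) > 0, so H is positive definite everywhere: convex.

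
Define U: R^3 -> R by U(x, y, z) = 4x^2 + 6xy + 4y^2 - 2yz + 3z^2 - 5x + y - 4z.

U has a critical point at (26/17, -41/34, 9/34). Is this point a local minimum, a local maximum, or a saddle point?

local minimum

The Hessian is constant: H = [[8, 6, 0], [6, 8, -2], [0, -2, 6]].
Leading principal minors: Δ₁ = 8, Δ₂ = 28, Δ₃ = 136.
All leading minors are positive, so H is positive definite: a local minimum.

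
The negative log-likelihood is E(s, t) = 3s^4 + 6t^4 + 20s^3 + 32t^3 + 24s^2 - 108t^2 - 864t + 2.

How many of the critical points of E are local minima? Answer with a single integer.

E separates as a function of s plus a function of t, so ∇E=0 decouples.
∂E/∂s = 12s(s + 1)(s + 4) = 0 at s ∈ {-4, -1, 0}; ∂E/∂t = 24(t - 3)(t + 3)(t + 4) = 0 at t ∈ {-4, -3, 3}.
The Hessian is diagonal: diag(E_ss, E_tt). Second derivatives: E_ss(-4)=144, E_ss(-1)=-36, E_ss(0)=48; E_tt(-4)=168, E_tt(-3)=-144, E_tt(3)=1008.
Local minima occur where both diagonal entries positive: (-4, -4), (-4, 3), (0, -4), (0, 3). Count: 4.

4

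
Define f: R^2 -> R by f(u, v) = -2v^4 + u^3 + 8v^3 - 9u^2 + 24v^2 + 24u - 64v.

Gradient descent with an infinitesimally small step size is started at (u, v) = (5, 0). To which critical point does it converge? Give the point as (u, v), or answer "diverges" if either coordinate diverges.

f is separable, so gradient descent decouples: u follows -∂f/∂u, v follows -∂f/∂v.
∂f/∂u = 3(u - 4)(u - 2); at u=5 this is 9, so u decreases.
∂f/∂v = -8(v - 4)(v - 1)(v + 2); at v=0 this is -64, so v increases.
u converges to its nearest critical value 4 (a local min of the u-part); v converges to 1. The iterate converges to (4, 1).

(4, 1)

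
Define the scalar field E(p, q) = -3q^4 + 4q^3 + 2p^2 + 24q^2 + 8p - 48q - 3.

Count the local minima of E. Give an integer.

E separates as a function of p plus a function of q, so ∇E=0 decouples.
∂E/∂p = 4(p + 2) = 0 at p ∈ {-2}; ∂E/∂q = -12(q - 2)(q - 1)(q + 2) = 0 at q ∈ {-2, 1, 2}.
The Hessian is diagonal: diag(E_pp, E_qq). Second derivatives: E_pp(-2)=4; E_qq(-2)=-144, E_qq(1)=36, E_qq(2)=-48.
Local minima occur where both diagonal entries positive: (-2, 1). Count: 1.

1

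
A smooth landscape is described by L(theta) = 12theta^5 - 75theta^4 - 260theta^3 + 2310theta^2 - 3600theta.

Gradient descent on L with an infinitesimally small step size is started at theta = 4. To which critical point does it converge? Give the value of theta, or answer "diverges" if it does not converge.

L'(theta) = 60(theta - 5)(theta - 3)(theta - 1)(theta + 4), so L'(4) = -1440.
Gradient descent moves in the -L' direction, i.e. theta is increasing.
The nearest critical point in that direction is theta = 5, where L'' = 4320 > 0 (a local minimum). The iterate converges there.

5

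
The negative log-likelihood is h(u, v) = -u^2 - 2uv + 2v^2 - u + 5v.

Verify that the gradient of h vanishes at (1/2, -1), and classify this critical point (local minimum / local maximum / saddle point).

saddle point

∇h = (-2u - 2v - 1, -2u + 4v + 5); substituting (1/2, -1) gives ∇h = (0, 0), so (1/2, -1) is indeed a critical point.
The Hessian of h is constant: H = [[-2, -2], [-2, 4]].
det(H) = (-2)·4 − (-2)² = -12.
Since det(H) < 0, H is indefinite and the critical point is a saddle point.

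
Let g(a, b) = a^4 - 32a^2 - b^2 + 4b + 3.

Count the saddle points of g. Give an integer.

2

g separates as a function of a plus a function of b, so ∇g=0 decouples.
∂g/∂a = 4a(a - 4)(a + 4) = 0 at a ∈ {-4, 0, 4}; ∂g/∂b = -2(b - 2) = 0 at b ∈ {2}.
The Hessian is diagonal: diag(g_aa, g_bb). Second derivatives: g_aa(-4)=128, g_aa(0)=-64, g_aa(4)=128; g_bb(2)=-2.
Saddle points occur where the two diagonal entries have opposite signs: (-4, 2), (4, 2). Count: 2.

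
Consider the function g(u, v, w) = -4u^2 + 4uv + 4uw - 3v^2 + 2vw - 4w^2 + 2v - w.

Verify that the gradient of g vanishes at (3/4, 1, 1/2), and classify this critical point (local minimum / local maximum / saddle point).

local maximum

∇g = (-8u + 4v + 4w, 4u - 6v + 2w + 2, 4u + 2v - 8w - 1); substituting (3/4, 1, 1/2) gives ∇g = (0, 0, 0), so (3/4, 1, 1/2) is indeed a critical point.
The Hessian is constant: H = [[-8, 4, 4], [4, -6, 2], [4, 2, -8]].
Leading principal minors: Δ₁ = -8, Δ₂ = 32, Δ₃ = -64.
The minors alternate sign starting negative (−, +, −), so H is negative definite: a local maximum.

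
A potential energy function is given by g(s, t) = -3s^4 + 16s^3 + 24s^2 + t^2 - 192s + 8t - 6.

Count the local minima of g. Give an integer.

g separates as a function of s plus a function of t, so ∇g=0 decouples.
∂g/∂s = -12(s - 4)(s - 2)(s + 2) = 0 at s ∈ {-2, 2, 4}; ∂g/∂t = 2(t + 4) = 0 at t ∈ {-4}.
The Hessian is diagonal: diag(g_ss, g_tt). Second derivatives: g_ss(-2)=-288, g_ss(2)=96, g_ss(4)=-144; g_tt(-4)=2.
Local minima occur where both diagonal entries positive: (2, -4). Count: 1.

1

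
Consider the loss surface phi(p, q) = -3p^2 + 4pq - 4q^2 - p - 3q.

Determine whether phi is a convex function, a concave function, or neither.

concave

phi is quadratic, so its Hessian is the constant matrix H = [[-6, 4], [4, -8]].
det(H) = 32, tr(H) = -14.
det(H) > 0 and tr(H) < 0, so H is negative definite everywhere: concave.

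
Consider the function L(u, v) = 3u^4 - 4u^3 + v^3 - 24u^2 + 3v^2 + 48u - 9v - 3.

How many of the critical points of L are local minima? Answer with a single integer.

L separates as a function of u plus a function of v, so ∇L=0 decouples.
∂L/∂u = 12(u - 2)(u - 1)(u + 2) = 0 at u ∈ {-2, 1, 2}; ∂L/∂v = 3(v - 1)(v + 3) = 0 at v ∈ {-3, 1}.
The Hessian is diagonal: diag(L_uu, L_vv). Second derivatives: L_uu(-2)=144, L_uu(1)=-36, L_uu(2)=48; L_vv(-3)=-12, L_vv(1)=12.
Local minima occur where both diagonal entries positive: (-2, 1), (2, 1). Count: 2.

2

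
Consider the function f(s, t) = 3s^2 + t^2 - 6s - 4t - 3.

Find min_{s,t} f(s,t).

f(s,t) separates as P(s) + Q(t) − 3, so its minimum is min P + min Q − 3.
P'(s) = 6s - 6 vanishes at s ∈ {1}; Q'(t) = 2(t - 2) vanishes at t ∈ {2}.
Local minima of P (where P''>0): P(1)=-3. Local minima of Q: Q(2)=-4.
So the global minimum of f is P(1) + Q(2) − 3 = -3 − 4 − 3 = -10, attained at (1, 2).

-10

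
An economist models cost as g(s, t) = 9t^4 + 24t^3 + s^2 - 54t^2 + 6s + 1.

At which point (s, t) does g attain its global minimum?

(-3, -3)

g(s,t) separates as P(s) + Q(t) + 1, so its minimum is min P + min Q + 1.
P'(s) = 2s + 6 vanishes at s ∈ {-3}; Q'(t) = 36t(t - 1)(t + 3) vanishes at t ∈ {-3, 0, 1}.
Local minima of P (where P''>0): P(-3)=-9. Local minima of Q: Q(-3)=-405, Q(1)=-21.
So the global minimum of g is P(-3) + Q(-3) + 1 = -9 − 405 + 1 = -413, attained at (-3, -3).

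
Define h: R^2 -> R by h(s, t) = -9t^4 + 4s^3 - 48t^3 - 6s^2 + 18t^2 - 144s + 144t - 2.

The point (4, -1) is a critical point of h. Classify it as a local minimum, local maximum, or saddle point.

local minimum

The mixed partial ∂²h/∂s∂t is 0, so the Hessian at any point is diag(h_ss, h_tt) = diag(12(2s - 1), 36(-3t^2 - 8t + 1)).
At (4, -1): H = diag(84, 216).
Both eigenvalues are positive, so H is positive definite: a local minimum.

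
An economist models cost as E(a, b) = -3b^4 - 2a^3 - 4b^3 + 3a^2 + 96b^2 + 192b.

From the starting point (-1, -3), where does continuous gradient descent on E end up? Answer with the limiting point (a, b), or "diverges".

E is separable, so gradient descent decouples: a follows -∂E/∂a, b follows -∂E/∂b.
∂E/∂a = -6a(a - 1); at a=-1 this is -12, so a increases.
∂E/∂b = -12(b - 4)(b + 1)(b + 4); at b=-3 this is -168, so b increases.
a converges to its nearest critical value 0 (a local min of the a-part); b converges to -1. The iterate converges to (0, -1).

(0, -1)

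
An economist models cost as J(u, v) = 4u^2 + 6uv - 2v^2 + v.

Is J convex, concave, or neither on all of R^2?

neither

J is quadratic, so its Hessian is the constant matrix H = [[8, 6], [6, -4]].
det(H) = -68, tr(H) = 4.
det(H) < 0, so H is indefinite: neither convex nor concave.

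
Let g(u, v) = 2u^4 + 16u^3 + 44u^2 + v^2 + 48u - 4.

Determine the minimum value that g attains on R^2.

-22

g(u,v) separates as P(u) + Q(v) − 4, so its minimum is min P + min Q − 4.
P'(u) = 8(u + 1)(u + 2)(u + 3) vanishes at u ∈ {-3, -2, -1}; Q'(v) = 2v vanishes at v ∈ {0}.
Local minima of P (where P''>0): P(-3)=-18, P(-1)=-18. Local minima of Q: Q(0)=0.
So the global minimum of g is P(-3) + Q(0) − 4 = -18 + 0 − 4 = -22, attained at (-3, 0).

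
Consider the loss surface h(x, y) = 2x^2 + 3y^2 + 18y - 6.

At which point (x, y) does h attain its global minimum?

(0, -3)

h(x,y) separates as P(x) + Q(y) − 6, so its minimum is min P + min Q − 6.
P'(x) = 4x vanishes at x ∈ {0}; Q'(y) = 6y + 18 vanishes at y ∈ {-3}.
Local minima of P (where P''>0): P(0)=0. Local minima of Q: Q(-3)=-27.
So the global minimum of h is P(0) + Q(-3) − 6 = 0 − 27 − 6 = -33, attained at (0, -3).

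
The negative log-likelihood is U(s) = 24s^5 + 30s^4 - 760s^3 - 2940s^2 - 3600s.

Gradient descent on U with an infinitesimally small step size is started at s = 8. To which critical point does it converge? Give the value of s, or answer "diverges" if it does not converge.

U'(s) = 120(s - 5)(s + 1)(s + 2)(s + 3), so U'(8) = 356400.
Gradient descent moves in the -U' direction, i.e. s is decreasing.
The nearest critical point in that direction is s = 5, where U'' = 40320 > 0 (a local minimum). The iterate converges there.

5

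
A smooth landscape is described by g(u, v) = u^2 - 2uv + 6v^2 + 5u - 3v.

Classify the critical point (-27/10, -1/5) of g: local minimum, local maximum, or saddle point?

The Hessian of g is constant: H = [[2, -2], [-2, 12]].
det(H) = 2·12 − (-2)² = 20.
det(H) > 0 and tr(H) = 14 > 0, so H is positive definite and the point is a local minimum.

local minimum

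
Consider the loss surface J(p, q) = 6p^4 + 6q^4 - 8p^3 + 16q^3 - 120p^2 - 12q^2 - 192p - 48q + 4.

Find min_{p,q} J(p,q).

J(p,q) separates as A(p) + B(q) + 4, so its minimum is min A + min B + 4.
A'(p) = 24(p - 4)(p + 1)(p + 2) vanishes at p ∈ {-2, -1, 4}; B'(q) = 24(q - 1)(q + 1)(q + 2) vanishes at q ∈ {-2, -1, 1}.
Local minima of A (where A''>0): A(-2)=64, A(4)=-1664. Local minima of B: B(-2)=16, B(1)=-38.
So the global minimum of J is A(4) + B(1) + 4 = -1664 − 38 + 4 = -1698, attained at (4, 1).

-1698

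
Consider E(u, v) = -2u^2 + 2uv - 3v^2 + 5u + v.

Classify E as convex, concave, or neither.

E is quadratic, so its Hessian is the constant matrix H = [[-4, 2], [2, -6]].
det(H) = 20, tr(H) = -10.
det(H) > 0 and tr(H) < 0, so H is negative definite everywhere: concave.

concave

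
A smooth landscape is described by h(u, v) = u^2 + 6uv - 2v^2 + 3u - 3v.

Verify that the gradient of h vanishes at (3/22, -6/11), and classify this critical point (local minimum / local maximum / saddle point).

∇h = (2u + 6v + 3, 6u - 4v - 3); substituting (3/22, -6/11) gives ∇h = (0, 0), so (3/22, -6/11) is indeed a critical point.
The Hessian of h is constant: H = [[2, 6], [6, -4]].
det(H) = 2·(-4) − 6² = -44.
Since det(H) < 0, H is indefinite and the critical point is a saddle point.

saddle point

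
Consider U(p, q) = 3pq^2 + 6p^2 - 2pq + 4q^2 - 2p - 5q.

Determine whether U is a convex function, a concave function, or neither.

The term 3pq^2 is cubic, so the Hessian is not constant.
∂²U/∂q² = 6p + 8, which takes both signs as p varies (negative for sufficiently negative p). A diagonal entry of the Hessian changing sign means the Hessian is neither positive- nor negative-semidefinite on all of R^2.

neither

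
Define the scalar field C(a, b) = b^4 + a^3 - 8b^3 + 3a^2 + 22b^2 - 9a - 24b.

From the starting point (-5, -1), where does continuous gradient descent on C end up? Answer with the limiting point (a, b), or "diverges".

C is separable, so gradient descent decouples: a follows -∂C/∂a, b follows -∂C/∂b.
∂C/∂a = 3(a - 1)(a + 3); at a=-5 this is 36, so a decreases.
∂C/∂b = 4(b - 3)(b - 2)(b - 1); at b=-1 this is -96, so b increases.
The a-coordinate has no critical point in that direction and runs off to infinity.

diverges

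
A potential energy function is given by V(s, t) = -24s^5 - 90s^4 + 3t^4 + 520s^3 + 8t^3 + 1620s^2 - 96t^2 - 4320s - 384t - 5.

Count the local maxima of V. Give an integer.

2

V separates as a function of s plus a function of t, so ∇V=0 decouples.
∂V/∂s = -120(s - 3)(s - 1)(s + 3)(s + 4) = 0 at s ∈ {-4, -3, 1, 3}; ∂V/∂t = 12(t - 4)(t + 2)(t + 4) = 0 at t ∈ {-4, -2, 4}.
The Hessian is diagonal: diag(V_ss, V_tt). Second derivatives: V_ss(-4)=4200, V_ss(-3)=-2880, V_ss(1)=4800, V_ss(3)=-10080; V_tt(-4)=192, V_tt(-2)=-144, V_tt(4)=576.
Local maxima occur where both diagonal entries negative: (-3, -2), (3, -2). Count: 2.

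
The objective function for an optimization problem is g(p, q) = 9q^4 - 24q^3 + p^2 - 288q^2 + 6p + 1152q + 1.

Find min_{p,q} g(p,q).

g(p,q) separates as A(p) + B(q) + 1, so its minimum is min A + min B + 1.
A'(p) = 2p + 6 vanishes at p ∈ {-3}; B'(q) = 36(q - 4)(q - 2)(q + 4) vanishes at q ∈ {-4, 2, 4}.
Local minima of A (where A''>0): A(-3)=-9. Local minima of B: B(-4)=-5376, B(4)=768.
So the global minimum of g is A(-3) + B(-4) + 1 = -9 − 5376 + 1 = -5384, attained at (-3, -4).

-5384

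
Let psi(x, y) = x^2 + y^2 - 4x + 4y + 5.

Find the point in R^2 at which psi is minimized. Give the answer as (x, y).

psi(x,y) separates as P(x) + Q(y) + 5, so its minimum is min P + min Q + 5.
P'(x) = 2x - 4 vanishes at x ∈ {2}; Q'(y) = 2y + 4 vanishes at y ∈ {-2}.
Local minima of P (where P''>0): P(2)=-4. Local minima of Q: Q(-2)=-4.
So the global minimum of psi is P(2) + Q(-2) + 5 = -4 − 4 + 5 = -3, attained at (2, -2).

(2, -2)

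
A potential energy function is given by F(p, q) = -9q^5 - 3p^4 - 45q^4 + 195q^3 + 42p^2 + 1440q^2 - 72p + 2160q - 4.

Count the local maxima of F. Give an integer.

4

F separates as a function of p plus a function of q, so ∇F=0 decouples.
∂F/∂p = -12(p - 2)(p - 1)(p + 3) = 0 at p ∈ {-3, 1, 2}; ∂F/∂q = -45(q - 4)(q + 1)(q + 3)(q + 4) = 0 at q ∈ {-4, -3, -1, 4}.
The Hessian is diagonal: diag(F_pp, F_qq). Second derivatives: F_pp(-3)=-240, F_pp(1)=48, F_pp(2)=-60; F_qq(-4)=1080, F_qq(-3)=-630, F_qq(-1)=1350, F_qq(4)=-12600.
Local maxima occur where both diagonal entries negative: (-3, -3), (-3, 4), (2, -3), (2, 4). Count: 4.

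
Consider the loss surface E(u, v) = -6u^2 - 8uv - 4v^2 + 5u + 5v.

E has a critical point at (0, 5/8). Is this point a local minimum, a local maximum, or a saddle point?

local maximum

The Hessian of E is constant: H = [[-12, -8], [-8, -8]].
det(H) = (-12)·(-8) − (-8)² = 32.
det(H) > 0 and tr(H) = -20 < 0, so H is negative definite and the point is a local maximum.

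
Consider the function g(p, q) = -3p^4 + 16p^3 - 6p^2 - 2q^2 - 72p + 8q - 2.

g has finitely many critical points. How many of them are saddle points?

1

g separates as a function of p plus a function of q, so ∇g=0 decouples.
∂g/∂p = -12(p - 3)(p - 2)(p + 1) = 0 at p ∈ {-1, 2, 3}; ∂g/∂q = -4(q - 2) = 0 at q ∈ {2}.
The Hessian is diagonal: diag(g_pp, g_qq). Second derivatives: g_pp(-1)=-144, g_pp(2)=36, g_pp(3)=-48; g_qq(2)=-4.
Saddle points occur where the two diagonal entries have opposite signs: (2, 2). Count: 1.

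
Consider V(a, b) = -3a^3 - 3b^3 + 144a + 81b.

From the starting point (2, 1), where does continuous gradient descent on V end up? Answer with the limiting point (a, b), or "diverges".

(-4, -3)

V is separable, so gradient descent decouples: a follows -∂V/∂a, b follows -∂V/∂b.
∂V/∂a = -9(a - 4)(a + 4); at a=2 this is 108, so a decreases.
∂V/∂b = -9(b - 3)(b + 3); at b=1 this is 72, so b decreases.
a converges to its nearest critical value -4 (a local min of the a-part); b converges to -3. The iterate converges to (-4, -3).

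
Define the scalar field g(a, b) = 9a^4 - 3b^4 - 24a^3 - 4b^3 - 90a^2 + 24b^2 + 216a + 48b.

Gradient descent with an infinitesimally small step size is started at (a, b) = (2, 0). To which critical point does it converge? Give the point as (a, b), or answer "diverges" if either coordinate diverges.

g is separable, so gradient descent decouples: a follows -∂g/∂a, b follows -∂g/∂b.
∂g/∂a = 36(a - 3)(a - 1)(a + 2); at a=2 this is -144, so a increases.
∂g/∂b = -12(b - 2)(b + 1)(b + 2); at b=0 this is 48, so b decreases.
a converges to its nearest critical value 3 (a local min of the a-part); b converges to -1. The iterate converges to (3, -1).

(3, -1)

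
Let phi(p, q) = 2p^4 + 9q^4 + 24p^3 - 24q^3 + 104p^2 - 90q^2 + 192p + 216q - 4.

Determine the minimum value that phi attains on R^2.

phi(p,q) separates as A(p) + B(q) − 4, so its minimum is min A + min B − 4.
A'(p) = 8(p + 2)(p + 3)(p + 4) vanishes at p ∈ {-4, -3, -2}; B'(q) = 36(q - 3)(q - 1)(q + 2) vanishes at q ∈ {-2, 1, 3}.
Local minima of A (where A''>0): A(-4)=-128, A(-2)=-128. Local minima of B: B(-2)=-456, B(3)=-81.
So the global minimum of phi is A(-4) + B(-2) − 4 = -128 − 456 − 4 = -588, attained at (-4, -2).

-588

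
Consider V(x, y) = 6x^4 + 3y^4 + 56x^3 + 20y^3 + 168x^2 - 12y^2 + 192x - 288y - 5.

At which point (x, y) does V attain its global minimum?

(-4, 2)

V(x,y) separates as P(x) + Q(y) − 5, so its minimum is min P + min Q − 5.
P'(x) = 24(x + 1)(x + 2)(x + 4) vanishes at x ∈ {-4, -2, -1}; Q'(y) = 12(y - 2)(y + 3)(y + 4) vanishes at y ∈ {-4, -3, 2}.
Local minima of P (where P''>0): P(-4)=-128, P(-1)=-74. Local minima of Q: Q(-4)=448, Q(2)=-416.
So the global minimum of V is P(-4) + Q(2) − 5 = -128 − 416 − 5 = -549, attained at (-4, 2).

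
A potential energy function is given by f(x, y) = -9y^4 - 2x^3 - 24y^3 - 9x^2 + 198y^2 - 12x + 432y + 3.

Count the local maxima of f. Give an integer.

f separates as a function of x plus a function of y, so ∇f=0 decouples.
∂f/∂x = -6(x + 1)(x + 2) = 0 at x ∈ {-2, -1}; ∂f/∂y = -36(y - 3)(y + 1)(y + 4) = 0 at y ∈ {-4, -1, 3}.
The Hessian is diagonal: diag(f_xx, f_yy). Second derivatives: f_xx(-2)=6, f_xx(-1)=-6; f_yy(-4)=-756, f_yy(-1)=432, f_yy(3)=-1008.
Local maxima occur where both diagonal entries negative: (-1, -4), (-1, 3). Count: 2.

2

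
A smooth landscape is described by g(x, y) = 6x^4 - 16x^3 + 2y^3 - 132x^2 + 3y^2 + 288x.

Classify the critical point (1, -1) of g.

The mixed partial ∂²g/∂x∂y is 0, so the Hessian at any point is diag(g_xx, g_yy) = diag(24(3x^2 - 4x - 11), 6(2y + 1)).
At (1, -1): H = diag(-288, -6).
Both eigenvalues are negative, so H is negative definite: a local maximum.

local maximum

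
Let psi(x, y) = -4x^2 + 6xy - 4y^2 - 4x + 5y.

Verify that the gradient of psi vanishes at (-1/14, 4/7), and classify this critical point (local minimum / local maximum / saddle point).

∇psi = (-8x + 6y - 4, 6x - 8y + 5); substituting (-1/14, 4/7) gives ∇psi = (0, 0), so (-1/14, 4/7) is indeed a critical point.
The Hessian of psi is constant: H = [[-8, 6], [6, -8]].
det(H) = (-8)·(-8) − 6² = 28.
det(H) > 0 and tr(H) = -16 < 0, so H is negative definite and the point is a local maximum.

local maximum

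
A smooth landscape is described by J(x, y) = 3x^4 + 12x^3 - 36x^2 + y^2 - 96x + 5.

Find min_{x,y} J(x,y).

-187

J(x,y) separates as P(x) + Q(y) + 5, so its minimum is min P + min Q + 5.
P'(x) = 12(x - 2)(x + 1)(x + 4) vanishes at x ∈ {-4, -1, 2}; Q'(y) = 2y vanishes at y ∈ {0}.
Local minima of P (where P''>0): P(-4)=-192, P(2)=-192. Local minima of Q: Q(0)=0.
So the global minimum of J is P(-4) + Q(0) + 5 = -192 + 0 + 5 = -187, attained at (-4, 0).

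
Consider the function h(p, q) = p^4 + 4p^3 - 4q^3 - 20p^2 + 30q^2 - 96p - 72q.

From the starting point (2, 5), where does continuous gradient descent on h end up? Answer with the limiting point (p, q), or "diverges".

diverges

h is separable, so gradient descent decouples: p follows -∂h/∂p, q follows -∂h/∂q.
∂h/∂p = 4(p - 3)(p + 2)(p + 4); at p=2 this is -96, so p increases.
∂h/∂q = -12(q - 3)(q - 2); at q=5 this is -72, so q increases.
The q-coordinate has no critical point in that direction and runs off to infinity.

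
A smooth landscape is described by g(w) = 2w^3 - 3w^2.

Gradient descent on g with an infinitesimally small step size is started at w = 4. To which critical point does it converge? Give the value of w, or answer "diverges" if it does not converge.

1

g'(w) = 6w(w - 1), so g'(4) = 72.
Gradient descent moves in the -g' direction, i.e. w is decreasing.
The nearest critical point in that direction is w = 1, where g'' = 6 > 0 (a local minimum). The iterate converges there.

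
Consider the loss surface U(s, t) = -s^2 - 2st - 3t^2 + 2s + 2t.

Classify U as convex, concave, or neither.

concave

U is quadratic, so its Hessian is the constant matrix H = [[-2, -2], [-2, -6]].
det(H) = 8, tr(H) = -8.
det(H) > 0 and tr(H) < 0, so H is negative definite everywhere: concave.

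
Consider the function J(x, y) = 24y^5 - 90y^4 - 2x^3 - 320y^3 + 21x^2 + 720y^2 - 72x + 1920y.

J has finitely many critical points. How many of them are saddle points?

J separates as a function of x plus a function of y, so ∇J=0 decouples.
∂J/∂x = -6(x - 4)(x - 3) = 0 at x ∈ {3, 4}; ∂J/∂y = 120(y - 4)(y - 2)(y + 1)(y + 2) = 0 at y ∈ {-2, -1, 2, 4}.
The Hessian is diagonal: diag(J_xx, J_yy). Second derivatives: J_xx(3)=6, J_xx(4)=-6; J_yy(-2)=-2880, J_yy(-1)=1800, J_yy(2)=-2880, J_yy(4)=7200.
Saddle points occur where the two diagonal entries have opposite signs: (3, -2), (3, 2), (4, -1), (4, 4). Count: 4.

4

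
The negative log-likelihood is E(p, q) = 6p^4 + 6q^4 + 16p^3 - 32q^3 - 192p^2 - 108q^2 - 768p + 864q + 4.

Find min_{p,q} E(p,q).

-5794

E(p,q) separates as A(p) + B(q) + 4, so its minimum is min A + min B + 4.
A'(p) = 24(p - 4)(p + 2)(p + 4) vanishes at p ∈ {-4, -2, 4}; B'(q) = 24(q - 4)(q - 3)(q + 3) vanishes at q ∈ {-3, 3, 4}.
Local minima of A (where A''>0): A(-4)=512, A(4)=-3584. Local minima of B: B(-3)=-2214, B(4)=1216.
So the global minimum of E is A(4) + B(-3) + 4 = -3584 − 2214 + 4 = -5794, attained at (4, -3).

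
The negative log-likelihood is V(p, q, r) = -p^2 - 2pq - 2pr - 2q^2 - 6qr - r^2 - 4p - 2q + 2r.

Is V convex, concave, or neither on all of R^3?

neither

V is quadratic, so its Hessian is the constant matrix H = [[-2, -2, -2], [-2, -4, -6], [-2, -6, -2]].
Leading principal minors: -2, 4, 32.
Neither pattern holds ⇒ H is indefinite ⇒ neither convex nor concave.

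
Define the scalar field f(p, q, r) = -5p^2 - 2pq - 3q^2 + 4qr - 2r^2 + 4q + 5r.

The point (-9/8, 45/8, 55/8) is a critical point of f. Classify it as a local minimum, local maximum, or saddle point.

local maximum

The Hessian is constant: H = [[-10, -2, 0], [-2, -6, 4], [0, 4, -4]].
Leading principal minors: Δ₁ = -10, Δ₂ = 56, Δ₃ = -64.
The minors alternate sign starting negative (−, +, −), so H is negative definite: a local maximum.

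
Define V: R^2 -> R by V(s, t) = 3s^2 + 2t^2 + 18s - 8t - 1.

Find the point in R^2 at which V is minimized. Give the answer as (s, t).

(-3, 2)

V(s,t) separates as P(s) + Q(t) − 1, so its minimum is min P + min Q − 1.
P'(s) = 6s + 18 vanishes at s ∈ {-3}; Q'(t) = 4(t - 2) vanishes at t ∈ {2}.
Local minima of P (where P''>0): P(-3)=-27. Local minima of Q: Q(2)=-8.
So the global minimum of V is P(-3) + Q(2) − 1 = -27 − 8 − 1 = -36, attained at (-3, 2).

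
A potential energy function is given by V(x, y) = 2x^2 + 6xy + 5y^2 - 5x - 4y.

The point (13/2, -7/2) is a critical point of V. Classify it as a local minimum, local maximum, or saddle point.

The Hessian of V is constant: H = [[4, 6], [6, 10]].
det(H) = 4·10 − 6² = 4.
det(H) > 0 and tr(H) = 14 > 0, so H is positive definite and the point is a local minimum.

local minimum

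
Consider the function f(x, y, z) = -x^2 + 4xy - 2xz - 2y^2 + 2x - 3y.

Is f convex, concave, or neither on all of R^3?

neither

f is quadratic, so its Hessian is the constant matrix H = [[-2, 4, -2], [4, -4, 0], [-2, 0, 0]].
Leading principal minors: -2, -8, 16.
Neither pattern holds ⇒ H is indefinite ⇒ neither convex nor concave.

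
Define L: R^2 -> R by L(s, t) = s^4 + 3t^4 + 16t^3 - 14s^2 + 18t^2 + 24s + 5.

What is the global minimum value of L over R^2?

L(s,t) separates as P(s) + Q(t) + 5, so its minimum is min P + min Q + 5.
P'(s) = 4(s - 2)(s - 1)(s + 3) vanishes at s ∈ {-3, 1, 2}; Q'(t) = 12t(t + 1)(t + 3) vanishes at t ∈ {-3, -1, 0}.
Local minima of P (where P''>0): P(-3)=-117, P(2)=8. Local minima of Q: Q(-3)=-27, Q(0)=0.
So the global minimum of L is P(-3) + Q(-3) + 5 = -117 − 27 + 5 = -139, attained at (-3, -3).

-139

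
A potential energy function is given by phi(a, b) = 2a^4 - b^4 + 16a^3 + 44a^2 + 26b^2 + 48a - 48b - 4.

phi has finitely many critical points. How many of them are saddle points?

phi separates as a function of a plus a function of b, so ∇phi=0 decouples.
∂phi/∂a = 8(a + 1)(a + 2)(a + 3) = 0 at a ∈ {-3, -2, -1}; ∂phi/∂b = -4(b - 3)(b - 1)(b + 4) = 0 at b ∈ {-4, 1, 3}.
The Hessian is diagonal: diag(phi_aa, phi_bb). Second derivatives: phi_aa(-3)=16, phi_aa(-2)=-8, phi_aa(-1)=16; phi_bb(-4)=-140, phi_bb(1)=40, phi_bb(3)=-56.
Saddle points occur where the two diagonal entries have opposite signs: (-3, -4), (-3, 3), (-2, 1), (-1, -4), (-1, 3). Count: 5.

5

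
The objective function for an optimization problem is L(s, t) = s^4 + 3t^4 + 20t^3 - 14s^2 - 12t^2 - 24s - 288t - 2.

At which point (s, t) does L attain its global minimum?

(3, 2)

L(s,t) separates as P(s) + Q(t) − 2, so its minimum is min P + min Q − 2.
P'(s) = 4(s - 3)(s + 1)(s + 2) vanishes at s ∈ {-2, -1, 3}; Q'(t) = 12(t - 2)(t + 3)(t + 4) vanishes at t ∈ {-4, -3, 2}.
Local minima of P (where P''>0): P(-2)=8, P(3)=-117. Local minima of Q: Q(-4)=448, Q(2)=-416.
So the global minimum of L is P(3) + Q(2) − 2 = -117 − 416 − 2 = -535, attained at (3, 2).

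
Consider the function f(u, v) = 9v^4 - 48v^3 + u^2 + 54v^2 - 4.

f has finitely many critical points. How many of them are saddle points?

f separates as a function of u plus a function of v, so ∇f=0 decouples.
∂f/∂u = 2u = 0 at u ∈ {0}; ∂f/∂v = 36v(v - 3)(v - 1) = 0 at v ∈ {0, 1, 3}.
The Hessian is diagonal: diag(f_uu, f_vv). Second derivatives: f_uu(0)=2; f_vv(0)=108, f_vv(1)=-72, f_vv(3)=216.
Saddle points occur where the two diagonal entries have opposite signs: (0, 1). Count: 1.

1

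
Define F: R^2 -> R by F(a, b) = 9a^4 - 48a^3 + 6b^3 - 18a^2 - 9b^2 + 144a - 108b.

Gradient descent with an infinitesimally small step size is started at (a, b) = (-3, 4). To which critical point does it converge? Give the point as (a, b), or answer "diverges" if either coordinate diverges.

(-1, 3)

F is separable, so gradient descent decouples: a follows -∂F/∂a, b follows -∂F/∂b.
∂F/∂a = 36(a - 4)(a - 1)(a + 1); at a=-3 this is -2016, so a increases.
∂F/∂b = 18(b - 3)(b + 2); at b=4 this is 108, so b decreases.
a converges to its nearest critical value -1 (a local min of the a-part); b converges to 3. The iterate converges to (-1, 3).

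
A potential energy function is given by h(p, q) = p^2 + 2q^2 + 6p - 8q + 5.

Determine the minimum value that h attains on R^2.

-12

h(p,q) separates as A(p) + B(q) + 5, so its minimum is min A + min B + 5.
A'(p) = 2p + 6 vanishes at p ∈ {-3}; B'(q) = 4q - 8 vanishes at q ∈ {2}.
Local minima of A (where A''>0): A(-3)=-9. Local minima of B: B(2)=-8.
So the global minimum of h is A(-3) + B(2) + 5 = -9 − 8 + 5 = -12, attained at (-3, 2).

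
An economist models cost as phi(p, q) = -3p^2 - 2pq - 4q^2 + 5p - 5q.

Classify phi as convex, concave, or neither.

concave

phi is quadratic, so its Hessian is the constant matrix H = [[-6, -2], [-2, -8]].
det(H) = 44, tr(H) = -14.
det(H) > 0 and tr(H) < 0, so H is negative definite everywhere: concave.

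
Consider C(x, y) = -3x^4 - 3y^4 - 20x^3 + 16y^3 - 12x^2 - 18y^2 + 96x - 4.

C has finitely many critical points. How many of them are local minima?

1

C separates as a function of x plus a function of y, so ∇C=0 decouples.
∂C/∂x = -12(x - 1)(x + 2)(x + 4) = 0 at x ∈ {-4, -2, 1}; ∂C/∂y = -12y(y - 3)(y - 1) = 0 at y ∈ {0, 1, 3}.
The Hessian is diagonal: diag(C_xx, C_yy). Second derivatives: C_xx(-4)=-120, C_xx(-2)=72, C_xx(1)=-180; C_yy(0)=-36, C_yy(1)=24, C_yy(3)=-72.
Local minima occur where both diagonal entries positive: (-2, 1). Count: 1.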